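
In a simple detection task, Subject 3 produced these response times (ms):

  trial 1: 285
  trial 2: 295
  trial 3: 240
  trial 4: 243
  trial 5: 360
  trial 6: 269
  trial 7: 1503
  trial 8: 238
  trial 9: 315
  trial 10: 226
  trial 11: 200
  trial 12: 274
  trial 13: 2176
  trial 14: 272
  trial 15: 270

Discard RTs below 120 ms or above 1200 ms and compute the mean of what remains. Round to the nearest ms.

268 ms

Excluded: 1503, 2176
Retained (n=13): Σ = 3487
Mean = 3487/13 = 268.2308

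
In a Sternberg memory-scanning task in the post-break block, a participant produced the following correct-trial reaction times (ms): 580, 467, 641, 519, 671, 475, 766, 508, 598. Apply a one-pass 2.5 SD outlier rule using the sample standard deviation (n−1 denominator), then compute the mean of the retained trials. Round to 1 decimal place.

580.6 ms

n = 9, ΣRT = 5225, M = 580.556
Σ(x−M)² = 79618.22; s = √(79618.22/8) = 99.761
Cutoffs: 580.556 ± 2.5·99.761 → [331.2, 830.0]
No RTs fall outside the cutoffs; all 9 retained. Mean = 5225/9 = 580.556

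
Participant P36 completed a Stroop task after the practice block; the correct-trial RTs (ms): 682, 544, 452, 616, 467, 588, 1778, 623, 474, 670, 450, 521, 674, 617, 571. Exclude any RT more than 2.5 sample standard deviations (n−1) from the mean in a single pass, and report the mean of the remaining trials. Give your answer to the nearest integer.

568 ms

n = 15, ΣRT = 9727, M = 648.467
Σ(x−M)² = 1458953.73; s = √(1458953.73/14) = 322.817
Cutoffs: 648.467 ± 2.5·322.817 → [-158.6, 1455.5]
Outside: 1778 → excluded.
Retained (n=14): Σ = 7949, mean = 7949/14 = 567.786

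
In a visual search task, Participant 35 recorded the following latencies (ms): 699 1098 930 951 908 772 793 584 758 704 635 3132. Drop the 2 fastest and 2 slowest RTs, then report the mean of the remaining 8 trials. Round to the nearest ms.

814 ms

Sorted: 584, 635, 699, 704, 758, 772, 793, 908, 930, 951, 1098, 3132
Drop lowest 2 (584, 635) and highest 2 (1098, 3132)
Remaining (n=8): Σ = 6515, mean = 6515/8 = 814.375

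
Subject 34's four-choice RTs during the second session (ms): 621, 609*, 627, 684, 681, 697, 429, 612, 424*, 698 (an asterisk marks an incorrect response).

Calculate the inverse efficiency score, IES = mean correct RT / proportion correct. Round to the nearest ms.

789 ms

Correct trials (n=8): 621, 627, 684, 681, 697, 429, 612, 698
Mean correct RT = 5049/8 = 631.1250 ms
Proportion correct = 8/10
IES = 631.1250 / (8/10) = 788.906 ms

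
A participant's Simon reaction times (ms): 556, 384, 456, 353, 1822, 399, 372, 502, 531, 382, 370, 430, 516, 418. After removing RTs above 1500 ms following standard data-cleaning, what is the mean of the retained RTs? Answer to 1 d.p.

436.1 ms

Excluded: 1822
Retained (n=13): Σ = 5669
Mean = 5669/13 = 436.0769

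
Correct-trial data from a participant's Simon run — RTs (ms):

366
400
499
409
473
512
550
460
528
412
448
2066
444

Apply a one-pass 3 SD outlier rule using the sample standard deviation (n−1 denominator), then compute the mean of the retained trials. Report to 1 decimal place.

n = 13, ΣRT = 7567, M = 582.077
Σ(x−M)² = 2420358.92; s = √(2420358.92/12) = 449.106
Cutoffs: 582.077 ± 3·449.106 → [-765.2, 1929.4]
Outside: 2066 → excluded.
Retained (n=12): Σ = 5501, mean = 5501/12 = 458.417

458.4 ms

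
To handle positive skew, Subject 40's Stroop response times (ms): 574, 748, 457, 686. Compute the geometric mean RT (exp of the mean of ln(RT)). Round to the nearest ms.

ln(RT): 6.3526, 6.6174, 6.1247, 6.5309
Mean ln(RT) = 25.6256/4 = 6.40640
Geometric mean = exp(6.40640) = 605.71 ms

606 ms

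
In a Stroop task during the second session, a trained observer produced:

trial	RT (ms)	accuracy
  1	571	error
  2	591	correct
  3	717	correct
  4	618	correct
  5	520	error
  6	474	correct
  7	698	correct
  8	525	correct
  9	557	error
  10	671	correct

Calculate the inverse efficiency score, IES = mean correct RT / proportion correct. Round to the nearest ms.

876 ms

Correct trials (n=7): 591, 717, 618, 474, 698, 525, 671
Mean correct RT = 4294/7 = 613.4286 ms
Proportion correct = 7/10
IES = 613.4286 / (7/10) = 876.327 ms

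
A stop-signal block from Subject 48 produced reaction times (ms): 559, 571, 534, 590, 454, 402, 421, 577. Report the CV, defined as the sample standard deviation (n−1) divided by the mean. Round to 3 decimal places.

n = 8, Σ = 4108, M = 513.5000
Σ(x−M)² = 40210.000; s = √(40210.000/7) = 75.7911
CV = 75.7911 / 513.5000 = 0.14760

0.148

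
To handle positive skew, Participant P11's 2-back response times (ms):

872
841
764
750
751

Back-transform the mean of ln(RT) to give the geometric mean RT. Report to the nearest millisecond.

794 ms

ln(RT): 6.7708, 6.7346, 6.6386, 6.6201, 6.6214
Mean ln(RT) = 33.3854/5 = 6.67709
Geometric mean = exp(6.67709) = 794.00 ms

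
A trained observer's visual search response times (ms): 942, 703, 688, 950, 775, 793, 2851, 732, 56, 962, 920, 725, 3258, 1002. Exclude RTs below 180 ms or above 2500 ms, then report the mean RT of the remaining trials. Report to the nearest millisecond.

Excluded: 56, 2851, 3258
Retained (n=11): Σ = 9192
Mean = 9192/11 = 835.6364

836 ms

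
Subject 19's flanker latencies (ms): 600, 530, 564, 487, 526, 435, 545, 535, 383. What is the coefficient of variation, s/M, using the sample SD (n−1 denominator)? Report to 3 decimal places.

0.131

n = 9, Σ = 4605, M = 511.6667
Σ(x−M)² = 35780.000; s = √(35780.000/8) = 66.8768
CV = 66.8768 / 511.6667 = 0.13070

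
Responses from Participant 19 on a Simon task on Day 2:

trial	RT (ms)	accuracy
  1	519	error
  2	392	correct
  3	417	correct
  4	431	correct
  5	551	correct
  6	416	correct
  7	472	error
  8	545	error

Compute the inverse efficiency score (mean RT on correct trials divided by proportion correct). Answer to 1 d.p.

706.2 ms

Correct trials (n=5): 392, 417, 431, 551, 416
Mean correct RT = 2207/5 = 441.4000 ms
Proportion correct = 5/8
IES = 441.4000 / (5/8) = 706.240 ms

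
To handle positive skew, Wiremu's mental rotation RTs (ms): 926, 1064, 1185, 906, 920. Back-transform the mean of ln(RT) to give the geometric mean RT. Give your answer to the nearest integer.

ln(RT): 6.8309, 6.9698, 7.0775, 6.8090, 6.8244
Mean ln(RT) = 34.5116/5 = 6.90232
Geometric mean = exp(6.90232) = 994.57 ms

995 ms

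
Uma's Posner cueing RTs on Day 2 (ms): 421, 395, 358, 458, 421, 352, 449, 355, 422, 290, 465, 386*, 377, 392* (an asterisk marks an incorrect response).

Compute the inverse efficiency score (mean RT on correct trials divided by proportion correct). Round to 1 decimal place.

463.1 ms

Correct trials (n=12): 421, 395, 358, 458, 421, 352, 449, 355, 422, 290, 465, 377
Mean correct RT = 4763/12 = 396.9167 ms
Proportion correct = 12/14
IES = 396.9167 / (12/14) = 463.069 ms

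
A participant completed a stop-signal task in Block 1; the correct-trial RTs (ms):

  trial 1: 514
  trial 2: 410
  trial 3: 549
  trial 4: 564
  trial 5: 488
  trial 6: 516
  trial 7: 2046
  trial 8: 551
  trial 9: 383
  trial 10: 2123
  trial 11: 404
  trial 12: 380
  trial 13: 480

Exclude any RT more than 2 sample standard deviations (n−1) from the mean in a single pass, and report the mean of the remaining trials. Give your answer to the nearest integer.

476 ms

n = 13, ΣRT = 9408, M = 723.692
Σ(x−M)² = 4429246.77; s = √(4429246.77/12) = 607.539
Cutoffs: 723.692 ± 2·607.539 → [-491.4, 1938.8]
Outside: 2046, 2123 → excluded.
Retained (n=11): Σ = 5239, mean = 5239/11 = 476.273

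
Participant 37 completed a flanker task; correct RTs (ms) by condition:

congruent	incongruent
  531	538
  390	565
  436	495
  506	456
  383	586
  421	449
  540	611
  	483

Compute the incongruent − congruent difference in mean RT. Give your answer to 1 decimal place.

64.7 ms

M(congruent) = 3207/7 = 458.143
M(incongruent) = 4183/8 = 522.875
Difference = 522.875 − 458.143 = 64.732 ms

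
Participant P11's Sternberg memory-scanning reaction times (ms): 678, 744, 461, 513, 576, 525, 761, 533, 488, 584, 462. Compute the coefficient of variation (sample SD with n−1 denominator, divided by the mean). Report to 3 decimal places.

n = 11, Σ = 6325, M = 575.0000
Σ(x−M)² = 115290.000; s = √(115290.000/10) = 107.3732
CV = 107.3732 / 575.0000 = 0.18674

0.187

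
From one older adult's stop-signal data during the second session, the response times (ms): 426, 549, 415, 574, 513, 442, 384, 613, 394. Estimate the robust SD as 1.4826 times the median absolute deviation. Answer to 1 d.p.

Sorted: 384, 394, 415, 426, 442, 513, 549, 574, 613 → median = 442
|x − 442| sorted: 0, 16, 27, 48, 58, 71, 107, 132, 171 → MAD = 58
Robust SD ≈ 1.4826 × 58 = 85.991

86.0 ms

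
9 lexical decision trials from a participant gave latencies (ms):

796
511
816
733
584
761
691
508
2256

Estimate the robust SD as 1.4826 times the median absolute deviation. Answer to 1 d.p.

123.1 ms

Sorted: 508, 511, 584, 691, 733, 761, 796, 816, 2256 → median = 733
|x − 733| sorted: 0, 28, 42, 63, 83, 149, 222, 225, 1523 → MAD = 83
Robust SD ≈ 1.4826 × 83 = 123.056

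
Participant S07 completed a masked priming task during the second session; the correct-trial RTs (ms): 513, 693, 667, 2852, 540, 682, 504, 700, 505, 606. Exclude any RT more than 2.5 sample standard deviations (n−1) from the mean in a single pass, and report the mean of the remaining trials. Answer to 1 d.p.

601.1 ms

n = 10, ΣRT = 8262, M = 826.200
Σ(x−M)² = 4619147.60; s = √(4619147.60/9) = 716.407
Cutoffs: 826.200 ± 2.5·716.407 → [-964.8, 2617.2]
Outside: 2852 → excluded.
Retained (n=9): Σ = 5410, mean = 5410/9 = 601.111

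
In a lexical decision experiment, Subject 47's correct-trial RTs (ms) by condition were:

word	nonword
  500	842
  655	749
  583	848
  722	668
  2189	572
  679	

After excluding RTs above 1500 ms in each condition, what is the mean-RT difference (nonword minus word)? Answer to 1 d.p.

word: exclude 2189
M(word) = 3139/5 = 627.800
M(nonword) = 3679/5 = 735.800
Difference = 735.800 − 627.800 = 108.000 ms

108.0 ms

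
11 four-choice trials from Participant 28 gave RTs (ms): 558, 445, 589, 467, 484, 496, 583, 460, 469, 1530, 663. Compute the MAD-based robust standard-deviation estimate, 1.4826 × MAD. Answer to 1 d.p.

75.6 ms

Sorted: 445, 460, 467, 469, 484, 496, 558, 583, 589, 663, 1530 → median = 496
|x − 496| sorted: 0, 12, 27, 29, 36, 51, 62, 87, 93, 167, 1034 → MAD = 51
Robust SD ≈ 1.4826 × 51 = 75.613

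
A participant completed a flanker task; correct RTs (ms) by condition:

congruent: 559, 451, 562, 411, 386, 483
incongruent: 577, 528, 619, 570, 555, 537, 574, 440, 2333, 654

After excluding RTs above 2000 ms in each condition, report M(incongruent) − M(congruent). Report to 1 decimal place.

86.2 ms

incongruent: exclude 2333
M(congruent) = 2852/6 = 475.333
M(incongruent) = 5054/9 = 561.556
Difference = 561.556 − 475.333 = 86.222 ms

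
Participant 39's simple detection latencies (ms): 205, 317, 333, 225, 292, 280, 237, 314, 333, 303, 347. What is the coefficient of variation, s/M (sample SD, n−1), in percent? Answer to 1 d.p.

16.5%

n = 11, Σ = 3186, M = 289.6364
Σ(x−M)² = 22782.545; s = √(22782.545/10) = 47.7311
CV = 47.7311 / 289.6364 = 0.16480 = 16.480%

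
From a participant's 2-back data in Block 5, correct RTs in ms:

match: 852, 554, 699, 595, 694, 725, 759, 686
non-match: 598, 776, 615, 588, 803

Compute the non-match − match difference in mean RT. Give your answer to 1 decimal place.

-19.5 ms

M(match) = 5564/8 = 695.500
M(non-match) = 3380/5 = 676.000
Difference = 676.000 − 695.500 = -19.500 ms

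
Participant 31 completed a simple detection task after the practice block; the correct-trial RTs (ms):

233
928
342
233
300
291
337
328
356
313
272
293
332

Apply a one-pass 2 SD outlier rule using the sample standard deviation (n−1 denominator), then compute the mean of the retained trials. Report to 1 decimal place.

302.5 ms

n = 13, ΣRT = 4558, M = 350.615
Σ(x−M)² = 379217.08; s = √(379217.08/12) = 177.768
Cutoffs: 350.615 ± 2·177.768 → [-4.9, 706.2]
Outside: 928 → excluded.
Retained (n=12): Σ = 3630, mean = 3630/12 = 302.500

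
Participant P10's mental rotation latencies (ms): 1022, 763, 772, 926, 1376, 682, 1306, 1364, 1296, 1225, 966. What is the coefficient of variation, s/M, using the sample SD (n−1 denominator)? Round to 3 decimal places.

0.245

n = 11, Σ = 11698, M = 1063.4545
Σ(x−M)² = 677850.727; s = √(677850.727/10) = 260.3557
CV = 260.3557 / 1063.4545 = 0.24482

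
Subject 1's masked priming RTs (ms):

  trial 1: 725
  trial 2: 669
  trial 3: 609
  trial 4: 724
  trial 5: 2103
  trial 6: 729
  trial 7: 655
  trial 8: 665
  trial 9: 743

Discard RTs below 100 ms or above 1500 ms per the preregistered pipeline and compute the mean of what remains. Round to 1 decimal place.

689.9 ms

Excluded: 2103
Retained (n=8): Σ = 5519
Mean = 5519/8 = 689.8750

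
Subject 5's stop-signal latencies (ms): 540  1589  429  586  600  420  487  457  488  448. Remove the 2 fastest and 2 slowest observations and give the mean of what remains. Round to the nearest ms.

Sorted: 420, 429, 448, 457, 487, 488, 540, 586, 600, 1589
Drop lowest 2 (420, 429) and highest 2 (600, 1589)
Remaining (n=6): Σ = 3006, mean = 3006/6 = 501.000

501 ms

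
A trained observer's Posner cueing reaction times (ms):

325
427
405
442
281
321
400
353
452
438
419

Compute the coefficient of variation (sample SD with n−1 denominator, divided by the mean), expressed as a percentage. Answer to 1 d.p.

n = 11, Σ = 4263, M = 387.5455
Σ(x−M)² = 33556.727; s = √(33556.727/10) = 57.9282
CV = 57.9282 / 387.5455 = 0.14947 = 14.947%

14.9%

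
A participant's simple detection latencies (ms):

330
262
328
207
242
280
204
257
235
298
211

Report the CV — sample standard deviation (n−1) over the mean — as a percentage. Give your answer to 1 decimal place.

n = 11, Σ = 2854, M = 259.4545
Σ(x−M)² = 20672.727; s = √(20672.727/10) = 45.4673
CV = 45.4673 / 259.4545 = 0.17524 = 17.524%

17.5%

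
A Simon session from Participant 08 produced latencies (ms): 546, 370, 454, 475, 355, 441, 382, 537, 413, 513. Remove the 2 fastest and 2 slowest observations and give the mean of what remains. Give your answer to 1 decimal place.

446.3 ms

Sorted: 355, 370, 382, 413, 441, 454, 475, 513, 537, 546
Drop lowest 2 (355, 370) and highest 2 (537, 546)
Remaining (n=6): Σ = 2678, mean = 2678/6 = 446.333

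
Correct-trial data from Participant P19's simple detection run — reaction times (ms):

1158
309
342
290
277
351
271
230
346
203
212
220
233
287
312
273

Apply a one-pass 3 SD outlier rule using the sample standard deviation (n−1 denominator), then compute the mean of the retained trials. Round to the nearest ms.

277 ms

n = 16, ΣRT = 5314, M = 332.125
Σ(x−M)² = 761667.75; s = √(761667.75/15) = 225.339
Cutoffs: 332.125 ± 3·225.339 → [-343.9, 1008.1]
Outside: 1158 → excluded.
Retained (n=15): Σ = 4156, mean = 4156/15 = 277.067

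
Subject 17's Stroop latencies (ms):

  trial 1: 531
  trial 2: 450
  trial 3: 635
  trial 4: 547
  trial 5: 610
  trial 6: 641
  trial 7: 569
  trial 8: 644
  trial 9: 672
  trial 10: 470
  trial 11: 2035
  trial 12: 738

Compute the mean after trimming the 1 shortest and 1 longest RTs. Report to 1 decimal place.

Sorted: 450, 470, 531, 547, 569, 610, 635, 641, 644, 672, 738, 2035
Drop lowest 1 (450) and highest 1 (2035)
Remaining (n=10): Σ = 6057, mean = 6057/10 = 605.700

605.7 ms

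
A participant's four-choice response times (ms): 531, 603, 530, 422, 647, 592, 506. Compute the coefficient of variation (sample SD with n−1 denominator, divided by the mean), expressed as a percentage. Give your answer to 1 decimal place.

n = 7, Σ = 3831, M = 547.2857
Σ(x−M)² = 33011.429; s = √(33011.429/6) = 74.1748
CV = 74.1748 / 547.2857 = 0.13553 = 13.553%

13.6%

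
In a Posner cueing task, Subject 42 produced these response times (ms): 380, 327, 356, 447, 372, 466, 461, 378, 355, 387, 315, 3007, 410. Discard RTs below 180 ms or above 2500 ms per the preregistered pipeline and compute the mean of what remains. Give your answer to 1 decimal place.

Excluded: 3007
Retained (n=12): Σ = 4654
Mean = 4654/12 = 387.8333

387.8 ms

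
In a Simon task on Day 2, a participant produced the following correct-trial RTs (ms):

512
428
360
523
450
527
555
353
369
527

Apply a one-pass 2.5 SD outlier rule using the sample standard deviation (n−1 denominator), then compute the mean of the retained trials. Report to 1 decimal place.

460.4 ms

n = 10, ΣRT = 4604, M = 460.400
Σ(x−M)² = 55528.40; s = √(55528.40/9) = 78.548
Cutoffs: 460.400 ± 2.5·78.548 → [264.0, 656.8]
No RTs fall outside the cutoffs; all 10 retained. Mean = 4604/10 = 460.400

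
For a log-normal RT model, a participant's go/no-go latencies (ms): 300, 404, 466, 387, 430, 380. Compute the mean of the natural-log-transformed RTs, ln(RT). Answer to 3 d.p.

ln(RT): 5.7038, 6.0014, 6.1442, 5.9584, 6.0638, 5.9402
Σ ln(RT) = 35.8118
Mean = 35.8118/6 = 5.96863

5.969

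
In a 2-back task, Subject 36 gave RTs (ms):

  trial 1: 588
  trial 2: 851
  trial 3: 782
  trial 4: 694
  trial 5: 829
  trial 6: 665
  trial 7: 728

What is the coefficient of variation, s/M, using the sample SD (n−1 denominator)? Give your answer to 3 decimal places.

n = 7, Σ = 5137, M = 733.8571
Σ(x−M)² = 52730.857; s = √(52730.857/6) = 93.7469
CV = 93.7469 / 733.8571 = 0.12775

0.128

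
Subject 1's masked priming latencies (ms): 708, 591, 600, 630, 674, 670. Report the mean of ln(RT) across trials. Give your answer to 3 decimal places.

6.468

ln(RT): 6.5624, 6.3818, 6.3969, 6.4457, 6.5132, 6.5073
Σ ln(RT) = 38.8074
Mean = 38.8074/6 = 6.46790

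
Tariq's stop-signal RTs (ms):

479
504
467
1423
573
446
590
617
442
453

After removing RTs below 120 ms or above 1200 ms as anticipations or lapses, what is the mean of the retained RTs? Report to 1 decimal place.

Excluded: 1423
Retained (n=9): Σ = 4571
Mean = 4571/9 = 507.8889

507.9 ms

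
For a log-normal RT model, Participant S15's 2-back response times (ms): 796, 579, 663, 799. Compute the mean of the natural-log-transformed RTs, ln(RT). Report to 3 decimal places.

ln(RT): 6.6796, 6.3613, 6.4968, 6.6834
Σ ln(RT) = 26.2210
Mean = 26.2210/4 = 6.55526

6.555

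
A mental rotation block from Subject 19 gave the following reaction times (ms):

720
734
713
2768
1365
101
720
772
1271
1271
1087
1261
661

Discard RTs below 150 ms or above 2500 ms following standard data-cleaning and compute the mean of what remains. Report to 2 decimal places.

Excluded: 101, 2768
Retained (n=11): Σ = 10575
Mean = 10575/11 = 961.3636

961.36 ms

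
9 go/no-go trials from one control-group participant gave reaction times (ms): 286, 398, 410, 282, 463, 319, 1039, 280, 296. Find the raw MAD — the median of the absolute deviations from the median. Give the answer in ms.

Sorted: 280, 282, 286, 296, 319, 398, 410, 463, 1039 → median = 319
|x − 319|: 33, 79, 91, 37, 144, 0, 720, 39, 23
Sorted deviations: 0, 23, 33, 37, 39, 79, 91, 144, 720 → MAD = 39

39 ms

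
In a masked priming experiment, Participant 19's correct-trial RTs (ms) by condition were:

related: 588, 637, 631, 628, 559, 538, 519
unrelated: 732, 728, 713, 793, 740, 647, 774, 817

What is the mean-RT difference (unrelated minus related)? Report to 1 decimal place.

M(related) = 4100/7 = 585.714
M(unrelated) = 5944/8 = 743.000
Difference = 743.000 − 585.714 = 157.286 ms

157.3 ms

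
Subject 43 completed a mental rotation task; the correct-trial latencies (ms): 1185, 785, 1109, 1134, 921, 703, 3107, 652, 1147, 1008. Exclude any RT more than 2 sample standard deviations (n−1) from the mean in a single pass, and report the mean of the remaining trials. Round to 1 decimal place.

960.4 ms

n = 10, ΣRT = 11751, M = 1175.100
Σ(x−M)² = 4480362.90; s = √(4480362.90/9) = 705.562
Cutoffs: 1175.100 ± 2·705.562 → [-236.0, 2586.2]
Outside: 3107 → excluded.
Retained (n=9): Σ = 8644, mean = 8644/9 = 960.444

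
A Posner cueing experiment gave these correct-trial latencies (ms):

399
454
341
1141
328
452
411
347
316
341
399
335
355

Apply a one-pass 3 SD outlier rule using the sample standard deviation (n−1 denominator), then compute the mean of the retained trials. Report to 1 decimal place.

373.2 ms

n = 13, ΣRT = 5619, M = 432.231
Σ(x−M)² = 569580.31; s = √(569580.31/12) = 217.865
Cutoffs: 432.231 ± 3·217.865 → [-221.4, 1085.8]
Outside: 1141 → excluded.
Retained (n=12): Σ = 4478, mean = 4478/12 = 373.167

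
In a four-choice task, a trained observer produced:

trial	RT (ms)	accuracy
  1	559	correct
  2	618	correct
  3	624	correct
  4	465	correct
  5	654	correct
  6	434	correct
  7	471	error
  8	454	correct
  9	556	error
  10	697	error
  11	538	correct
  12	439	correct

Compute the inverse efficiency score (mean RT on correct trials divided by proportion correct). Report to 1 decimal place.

708.9 ms

Correct trials (n=9): 559, 618, 624, 465, 654, 434, 454, 538, 439
Mean correct RT = 4785/9 = 531.6667 ms
Proportion correct = 9/12
IES = 531.6667 / (9/12) = 708.889 ms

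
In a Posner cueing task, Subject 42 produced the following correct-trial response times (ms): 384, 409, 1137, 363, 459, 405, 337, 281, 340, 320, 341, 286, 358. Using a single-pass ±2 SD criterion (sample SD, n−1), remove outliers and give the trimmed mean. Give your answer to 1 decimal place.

356.9 ms

n = 13, ΣRT = 5420, M = 416.923
Σ(x−M)² = 591028.92; s = √(591028.92/12) = 221.929
Cutoffs: 416.923 ± 2·221.929 → [-26.9, 860.8]
Outside: 1137 → excluded.
Retained (n=12): Σ = 4283, mean = 4283/12 = 356.917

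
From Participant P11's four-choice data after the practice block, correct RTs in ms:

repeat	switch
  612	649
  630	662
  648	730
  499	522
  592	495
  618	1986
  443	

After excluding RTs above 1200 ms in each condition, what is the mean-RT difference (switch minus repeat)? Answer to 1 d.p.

switch: exclude 1986
M(repeat) = 4042/7 = 577.429
M(switch) = 3058/5 = 611.600
Difference = 611.600 − 577.429 = 34.171 ms

34.2 ms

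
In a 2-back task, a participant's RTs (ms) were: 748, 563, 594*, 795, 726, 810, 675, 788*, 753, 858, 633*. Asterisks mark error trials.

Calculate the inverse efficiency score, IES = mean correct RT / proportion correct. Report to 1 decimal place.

Correct trials (n=8): 748, 563, 795, 726, 810, 675, 753, 858
Mean correct RT = 5928/8 = 741.0000 ms
Proportion correct = 8/11
IES = 741.0000 / (8/11) = 1018.875 ms

1018.9 ms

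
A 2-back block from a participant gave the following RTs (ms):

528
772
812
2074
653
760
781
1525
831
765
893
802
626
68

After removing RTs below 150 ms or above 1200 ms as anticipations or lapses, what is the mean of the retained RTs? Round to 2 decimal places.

747.55 ms

Excluded: 68, 1525, 2074
Retained (n=11): Σ = 8223
Mean = 8223/11 = 747.5455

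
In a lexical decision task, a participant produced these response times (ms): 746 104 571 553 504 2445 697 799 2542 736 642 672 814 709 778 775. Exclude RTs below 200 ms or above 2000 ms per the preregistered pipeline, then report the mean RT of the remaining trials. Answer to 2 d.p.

692.00 ms

Excluded: 104, 2445, 2542
Retained (n=13): Σ = 8996
Mean = 8996/13 = 692.0000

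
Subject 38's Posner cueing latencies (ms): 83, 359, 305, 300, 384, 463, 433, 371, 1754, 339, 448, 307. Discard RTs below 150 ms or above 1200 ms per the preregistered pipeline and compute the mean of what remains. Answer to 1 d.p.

370.9 ms

Excluded: 83, 1754
Retained (n=10): Σ = 3709
Mean = 3709/10 = 370.9000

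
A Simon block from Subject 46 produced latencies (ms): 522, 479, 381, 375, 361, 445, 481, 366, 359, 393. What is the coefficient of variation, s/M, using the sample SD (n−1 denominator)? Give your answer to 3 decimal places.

0.144

n = 10, Σ = 4162, M = 416.2000
Σ(x−M)² = 32479.600; s = √(32479.600/9) = 60.0737
CV = 60.0737 / 416.2000 = 0.14434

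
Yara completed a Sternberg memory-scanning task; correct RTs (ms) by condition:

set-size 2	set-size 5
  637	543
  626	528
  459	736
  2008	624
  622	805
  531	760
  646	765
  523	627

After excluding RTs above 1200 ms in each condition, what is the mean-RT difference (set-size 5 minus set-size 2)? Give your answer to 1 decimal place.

set-size 2: exclude 2008
M(set-size 2) = 4044/7 = 577.714
M(set-size 5) = 5388/8 = 673.500
Difference = 673.500 − 577.714 = 95.786 ms

95.8 ms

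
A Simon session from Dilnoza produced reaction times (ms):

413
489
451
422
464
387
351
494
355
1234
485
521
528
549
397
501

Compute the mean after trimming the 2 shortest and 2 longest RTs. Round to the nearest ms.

Sorted: 351, 355, 387, 397, 413, 422, 451, 464, 485, 489, 494, 501, 521, 528, 549, 1234
Drop lowest 2 (351, 355) and highest 2 (549, 1234)
Remaining (n=12): Σ = 5552, mean = 5552/12 = 462.667

463 ms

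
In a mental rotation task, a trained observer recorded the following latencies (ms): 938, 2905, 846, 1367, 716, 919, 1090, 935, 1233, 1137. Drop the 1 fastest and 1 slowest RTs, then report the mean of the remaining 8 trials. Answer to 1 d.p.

Sorted: 716, 846, 919, 935, 938, 1090, 1137, 1233, 1367, 2905
Drop lowest 1 (716) and highest 1 (2905)
Remaining (n=8): Σ = 8465, mean = 8465/8 = 1058.125

1058.1 ms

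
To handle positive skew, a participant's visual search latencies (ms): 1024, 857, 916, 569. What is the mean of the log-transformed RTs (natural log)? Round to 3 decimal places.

6.712

ln(RT): 6.9315, 6.7534, 6.8200, 6.3439
Σ ln(RT) = 26.8488
Mean = 26.8488/4 = 6.71220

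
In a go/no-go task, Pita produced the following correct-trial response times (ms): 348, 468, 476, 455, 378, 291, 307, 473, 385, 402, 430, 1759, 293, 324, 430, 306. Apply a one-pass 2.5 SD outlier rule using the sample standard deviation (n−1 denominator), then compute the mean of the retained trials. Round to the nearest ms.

384 ms

n = 16, ΣRT = 7525, M = 470.312
Σ(x−M)² = 1838341.44; s = √(1838341.44/15) = 350.080
Cutoffs: 470.312 ± 2.5·350.080 → [-404.9, 1345.5]
Outside: 1759 → excluded.
Retained (n=15): Σ = 5766, mean = 5766/15 = 384.400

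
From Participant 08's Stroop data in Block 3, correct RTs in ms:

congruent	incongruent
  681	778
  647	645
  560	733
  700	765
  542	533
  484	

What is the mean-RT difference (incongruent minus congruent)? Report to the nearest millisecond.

88 ms

M(congruent) = 3614/6 = 602.333
M(incongruent) = 3454/5 = 690.800
Difference = 690.800 − 602.333 = 88.467 ms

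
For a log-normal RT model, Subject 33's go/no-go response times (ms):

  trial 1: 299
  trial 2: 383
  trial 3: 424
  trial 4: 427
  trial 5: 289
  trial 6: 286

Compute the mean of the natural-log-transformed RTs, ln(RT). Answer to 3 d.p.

ln(RT): 5.7004, 5.9480, 6.0497, 6.0568, 5.6664, 5.6560
Σ ln(RT) = 35.0774
Mean = 35.0774/6 = 5.84624

5.846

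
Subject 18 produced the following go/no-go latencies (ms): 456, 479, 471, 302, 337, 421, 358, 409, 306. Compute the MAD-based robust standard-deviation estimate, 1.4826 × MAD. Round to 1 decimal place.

Sorted: 302, 306, 337, 358, 409, 421, 456, 471, 479 → median = 409
|x − 409| sorted: 0, 12, 47, 51, 62, 70, 72, 103, 107 → MAD = 62
Robust SD ≈ 1.4826 × 62 = 91.921

91.9 ms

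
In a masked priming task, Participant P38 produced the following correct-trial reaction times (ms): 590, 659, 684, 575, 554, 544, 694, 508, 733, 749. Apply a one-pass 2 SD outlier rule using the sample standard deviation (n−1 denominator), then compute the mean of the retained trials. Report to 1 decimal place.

n = 10, ΣRT = 6290, M = 629.000
Σ(x−M)² = 65294.00; s = √(65294.00/9) = 85.176
Cutoffs: 629.000 ± 2·85.176 → [458.6, 799.4]
No RTs fall outside the cutoffs; all 10 retained. Mean = 6290/10 = 629.000

629.0 ms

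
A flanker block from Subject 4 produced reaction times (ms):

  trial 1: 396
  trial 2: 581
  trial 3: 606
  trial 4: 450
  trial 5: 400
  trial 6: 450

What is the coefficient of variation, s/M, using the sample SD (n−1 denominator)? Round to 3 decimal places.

0.189

n = 6, Σ = 2883, M = 480.5000
Σ(x−M)² = 41331.500; s = √(41331.500/5) = 90.9192
CV = 90.9192 / 480.5000 = 0.18922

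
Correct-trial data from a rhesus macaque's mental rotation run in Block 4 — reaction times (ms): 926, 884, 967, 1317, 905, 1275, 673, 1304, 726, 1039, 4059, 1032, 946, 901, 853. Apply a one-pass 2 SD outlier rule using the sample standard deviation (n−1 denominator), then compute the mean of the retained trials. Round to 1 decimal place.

982.0 ms

n = 15, ΣRT = 17807, M = 1187.133
Σ(x−M)² = 9348649.73; s = √(9348649.73/14) = 817.166
Cutoffs: 1187.133 ± 2·817.166 → [-447.2, 2821.5]
Outside: 4059 → excluded.
Retained (n=14): Σ = 13748, mean = 13748/14 = 982.000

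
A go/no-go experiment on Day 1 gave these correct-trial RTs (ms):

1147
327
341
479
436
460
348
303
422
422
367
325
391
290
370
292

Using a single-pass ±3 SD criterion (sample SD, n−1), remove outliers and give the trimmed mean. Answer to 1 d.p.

n = 16, ΣRT = 6720, M = 420.000
Σ(x−M)² = 616096.00; s = √(616096.00/15) = 202.665
Cutoffs: 420.000 ± 3·202.665 → [-188.0, 1028.0]
Outside: 1147 → excluded.
Retained (n=15): Σ = 5573, mean = 5573/15 = 371.533

371.5 ms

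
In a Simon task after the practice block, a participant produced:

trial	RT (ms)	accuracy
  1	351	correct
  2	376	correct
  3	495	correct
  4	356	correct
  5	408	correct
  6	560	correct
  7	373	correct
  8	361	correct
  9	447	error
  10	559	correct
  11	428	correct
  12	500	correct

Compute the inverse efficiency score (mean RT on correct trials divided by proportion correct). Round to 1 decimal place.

Correct trials (n=11): 351, 376, 495, 356, 408, 560, 373, 361, 559, 428, 500
Mean correct RT = 4767/11 = 433.3636 ms
Proportion correct = 11/12
IES = 433.3636 / (11/12) = 472.760 ms

472.8 ms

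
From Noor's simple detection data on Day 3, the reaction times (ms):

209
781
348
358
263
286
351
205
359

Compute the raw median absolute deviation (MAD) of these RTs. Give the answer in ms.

Sorted: 205, 209, 263, 286, 348, 351, 358, 359, 781 → median = 348
|x − 348|: 139, 433, 0, 10, 85, 62, 3, 143, 11
Sorted deviations: 0, 3, 10, 11, 62, 85, 139, 143, 433 → MAD = 62

62 ms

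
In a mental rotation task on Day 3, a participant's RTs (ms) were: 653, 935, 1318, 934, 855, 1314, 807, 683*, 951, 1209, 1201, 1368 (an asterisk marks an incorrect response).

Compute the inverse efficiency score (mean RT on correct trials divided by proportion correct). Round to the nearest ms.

1145 ms

Correct trials (n=11): 653, 935, 1318, 934, 855, 1314, 807, 951, 1209, 1201, 1368
Mean correct RT = 11545/11 = 1049.5455 ms
Proportion correct = 11/12
IES = 1049.5455 / (11/12) = 1144.959 ms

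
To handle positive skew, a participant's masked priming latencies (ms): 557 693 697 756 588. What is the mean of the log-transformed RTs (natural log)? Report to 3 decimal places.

ln(RT): 6.3226, 6.5410, 6.5468, 6.6280, 6.3767
Σ ln(RT) = 32.4151
Mean = 32.4151/5 = 6.48303

6.483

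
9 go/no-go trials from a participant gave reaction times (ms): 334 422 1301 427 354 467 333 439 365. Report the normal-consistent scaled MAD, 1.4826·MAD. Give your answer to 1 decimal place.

84.5 ms

Sorted: 333, 334, 354, 365, 422, 427, 439, 467, 1301 → median = 422
|x − 422| sorted: 0, 5, 17, 45, 57, 68, 88, 89, 879 → MAD = 57
Robust SD ≈ 1.4826 × 57 = 84.508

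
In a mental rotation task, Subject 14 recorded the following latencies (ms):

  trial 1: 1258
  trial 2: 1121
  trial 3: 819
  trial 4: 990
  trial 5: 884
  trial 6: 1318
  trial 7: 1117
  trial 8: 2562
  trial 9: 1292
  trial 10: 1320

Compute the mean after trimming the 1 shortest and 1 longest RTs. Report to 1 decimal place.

Sorted: 819, 884, 990, 1117, 1121, 1258, 1292, 1318, 1320, 2562
Drop lowest 1 (819) and highest 1 (2562)
Remaining (n=8): Σ = 9300, mean = 9300/8 = 1162.500

1162.5 ms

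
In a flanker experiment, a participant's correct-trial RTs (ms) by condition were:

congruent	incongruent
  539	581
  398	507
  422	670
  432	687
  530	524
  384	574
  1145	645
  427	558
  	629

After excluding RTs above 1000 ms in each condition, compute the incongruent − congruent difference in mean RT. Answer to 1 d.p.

149.8 ms

congruent: exclude 1145
M(congruent) = 3132/7 = 447.429
M(incongruent) = 5375/9 = 597.222
Difference = 597.222 − 447.429 = 149.794 ms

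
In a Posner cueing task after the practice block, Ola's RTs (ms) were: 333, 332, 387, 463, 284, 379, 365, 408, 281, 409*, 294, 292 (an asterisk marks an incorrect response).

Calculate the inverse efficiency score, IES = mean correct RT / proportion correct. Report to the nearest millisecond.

379 ms

Correct trials (n=11): 333, 332, 387, 463, 284, 379, 365, 408, 281, 294, 292
Mean correct RT = 3818/11 = 347.0909 ms
Proportion correct = 11/12
IES = 347.0909 / (11/12) = 378.645 ms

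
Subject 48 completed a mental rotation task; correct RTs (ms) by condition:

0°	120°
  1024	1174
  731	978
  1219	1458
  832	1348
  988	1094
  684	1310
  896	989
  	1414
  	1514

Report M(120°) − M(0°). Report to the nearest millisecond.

M(0°) = 6374/7 = 910.571
M(120°) = 11279/9 = 1253.222
Difference = 1253.222 − 910.571 = 342.651 ms

343 ms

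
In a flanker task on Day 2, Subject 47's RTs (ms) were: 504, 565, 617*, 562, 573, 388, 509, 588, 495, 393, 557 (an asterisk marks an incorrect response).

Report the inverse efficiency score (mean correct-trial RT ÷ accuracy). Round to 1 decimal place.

Correct trials (n=10): 504, 565, 562, 573, 388, 509, 588, 495, 393, 557
Mean correct RT = 5134/10 = 513.4000 ms
Proportion correct = 10/11
IES = 513.4000 / (10/11) = 564.740 ms

564.7 ms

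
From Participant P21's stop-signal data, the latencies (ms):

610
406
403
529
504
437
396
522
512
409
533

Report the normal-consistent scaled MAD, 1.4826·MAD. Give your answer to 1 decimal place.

99.3 ms

Sorted: 396, 403, 406, 409, 437, 504, 512, 522, 529, 533, 610 → median = 504
|x − 504| sorted: 0, 8, 18, 25, 29, 67, 95, 98, 101, 106, 108 → MAD = 67
Robust SD ≈ 1.4826 × 67 = 99.334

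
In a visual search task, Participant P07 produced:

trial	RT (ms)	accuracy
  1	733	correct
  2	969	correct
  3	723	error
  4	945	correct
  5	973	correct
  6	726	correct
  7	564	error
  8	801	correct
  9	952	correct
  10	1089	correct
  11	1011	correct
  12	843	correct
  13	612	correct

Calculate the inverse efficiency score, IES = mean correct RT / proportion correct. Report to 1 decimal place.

1037.2 ms

Correct trials (n=11): 733, 969, 945, 973, 726, 801, 952, 1089, 1011, 843, 612
Mean correct RT = 9654/11 = 877.6364 ms
Proportion correct = 11/13
IES = 877.6364 / (11/13) = 1037.207 ms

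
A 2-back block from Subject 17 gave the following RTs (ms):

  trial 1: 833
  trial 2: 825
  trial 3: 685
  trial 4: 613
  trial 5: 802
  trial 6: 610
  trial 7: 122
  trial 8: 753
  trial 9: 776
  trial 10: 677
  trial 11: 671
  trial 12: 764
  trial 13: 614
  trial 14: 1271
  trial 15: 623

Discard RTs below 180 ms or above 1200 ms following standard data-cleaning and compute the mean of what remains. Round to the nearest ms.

711 ms

Excluded: 122, 1271
Retained (n=13): Σ = 9246
Mean = 9246/13 = 711.2308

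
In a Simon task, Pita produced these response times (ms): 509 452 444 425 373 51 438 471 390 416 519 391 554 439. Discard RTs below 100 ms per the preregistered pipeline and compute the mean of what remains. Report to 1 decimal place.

447.8 ms

Excluded: 51
Retained (n=13): Σ = 5821
Mean = 5821/13 = 447.7692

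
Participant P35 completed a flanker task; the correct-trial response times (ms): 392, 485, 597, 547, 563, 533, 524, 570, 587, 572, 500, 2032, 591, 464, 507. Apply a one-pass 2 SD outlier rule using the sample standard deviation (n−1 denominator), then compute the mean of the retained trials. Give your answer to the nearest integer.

n = 15, ΣRT = 9464, M = 630.933
Σ(x−M)² = 2146290.93; s = √(2146290.93/14) = 391.544
Cutoffs: 630.933 ± 2·391.544 → [-152.2, 1414.0]
Outside: 2032 → excluded.
Retained (n=14): Σ = 7432, mean = 7432/14 = 530.857

531 ms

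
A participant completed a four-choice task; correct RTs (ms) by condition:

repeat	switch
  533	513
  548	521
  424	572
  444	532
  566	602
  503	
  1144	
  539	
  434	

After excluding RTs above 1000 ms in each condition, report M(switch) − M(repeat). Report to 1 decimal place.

repeat: exclude 1144
M(repeat) = 3991/8 = 498.875
M(switch) = 2740/5 = 548.000
Difference = 548.000 − 498.875 = 49.125 ms

49.1 ms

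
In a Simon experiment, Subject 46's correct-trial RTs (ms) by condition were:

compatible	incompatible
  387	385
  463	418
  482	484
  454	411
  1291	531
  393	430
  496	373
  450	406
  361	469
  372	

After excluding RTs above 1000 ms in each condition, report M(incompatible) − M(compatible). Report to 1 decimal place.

compatible: exclude 1291
M(compatible) = 3858/9 = 428.667
M(incompatible) = 3907/9 = 434.111
Difference = 434.111 − 428.667 = 5.444 ms

5.4 ms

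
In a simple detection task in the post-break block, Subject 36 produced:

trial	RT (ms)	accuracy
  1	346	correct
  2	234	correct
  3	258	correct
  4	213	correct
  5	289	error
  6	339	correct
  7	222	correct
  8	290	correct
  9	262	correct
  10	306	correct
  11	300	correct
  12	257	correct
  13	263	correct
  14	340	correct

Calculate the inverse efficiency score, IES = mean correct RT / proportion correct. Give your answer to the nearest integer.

301 ms

Correct trials (n=13): 346, 234, 258, 213, 339, 222, 290, 262, 306, 300, 257, 263, 340
Mean correct RT = 3630/13 = 279.2308 ms
Proportion correct = 13/14
IES = 279.2308 / (13/14) = 300.710 ms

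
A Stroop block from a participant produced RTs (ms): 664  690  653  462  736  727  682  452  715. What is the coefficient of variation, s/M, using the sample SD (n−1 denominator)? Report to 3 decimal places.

0.169

n = 9, Σ = 5781, M = 642.3333
Σ(x−M)² = 94398.000; s = √(94398.000/8) = 108.6267
CV = 108.6267 / 642.3333 = 0.16911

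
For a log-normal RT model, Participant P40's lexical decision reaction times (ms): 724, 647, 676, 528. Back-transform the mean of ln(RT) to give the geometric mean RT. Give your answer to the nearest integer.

ln(RT): 6.5848, 6.4723, 6.5162, 6.2691
Mean ln(RT) = 25.8424/4 = 6.46061
Geometric mean = exp(6.46061) = 639.45 ms

639 ms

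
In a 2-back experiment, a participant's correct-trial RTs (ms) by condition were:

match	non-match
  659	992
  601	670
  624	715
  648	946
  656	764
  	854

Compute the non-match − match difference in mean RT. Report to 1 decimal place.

185.9 ms

M(match) = 3188/5 = 637.600
M(non-match) = 4941/6 = 823.500
Difference = 823.500 − 637.600 = 185.900 ms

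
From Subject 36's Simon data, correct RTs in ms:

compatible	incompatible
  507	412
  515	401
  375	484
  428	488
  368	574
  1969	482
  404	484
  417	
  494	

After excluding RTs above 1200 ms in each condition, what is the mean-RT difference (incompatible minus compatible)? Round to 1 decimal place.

compatible: exclude 1969
M(compatible) = 3508/8 = 438.500
M(incompatible) = 3325/7 = 475.000
Difference = 475.000 − 438.500 = 36.500 ms

36.5 ms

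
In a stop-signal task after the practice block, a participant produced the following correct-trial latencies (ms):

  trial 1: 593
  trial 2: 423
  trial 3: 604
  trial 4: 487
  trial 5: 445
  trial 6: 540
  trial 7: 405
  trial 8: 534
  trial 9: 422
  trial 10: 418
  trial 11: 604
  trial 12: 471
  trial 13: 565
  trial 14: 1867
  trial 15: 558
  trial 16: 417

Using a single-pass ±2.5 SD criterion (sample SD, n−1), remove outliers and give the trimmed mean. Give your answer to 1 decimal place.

n = 16, ΣRT = 9353, M = 584.562
Σ(x−M)² = 1833587.94; s = √(1833587.94/15) = 349.627
Cutoffs: 584.562 ± 2.5·349.627 → [-289.5, 1458.6]
Outside: 1867 → excluded.
Retained (n=15): Σ = 7486, mean = 7486/15 = 499.067

499.1 ms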